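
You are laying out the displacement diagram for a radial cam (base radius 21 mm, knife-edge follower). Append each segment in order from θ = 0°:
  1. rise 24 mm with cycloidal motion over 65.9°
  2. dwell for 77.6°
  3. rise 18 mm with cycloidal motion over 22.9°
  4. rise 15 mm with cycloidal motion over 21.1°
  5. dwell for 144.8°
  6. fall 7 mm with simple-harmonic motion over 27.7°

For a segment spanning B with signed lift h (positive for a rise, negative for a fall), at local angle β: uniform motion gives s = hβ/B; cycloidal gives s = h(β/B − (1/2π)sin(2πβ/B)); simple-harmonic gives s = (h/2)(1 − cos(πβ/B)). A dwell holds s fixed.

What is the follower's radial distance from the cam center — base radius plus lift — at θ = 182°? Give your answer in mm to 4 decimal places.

seg 1 [0°–65.9°] cycloidal, h=24: full span → s += 24 → s = 24.0000
seg 2 [65.9°–143.5°] dwell: s stays 24.0000
seg 3 [143.5°–166.4°] cycloidal, h=18: full span → s += 18 → s = 42.0000
seg 4 [166.4°–187.5°] cycloidal, h=15: θ=182° here. β=15.6, B=21.1. 15·(0.7393 − sin(2π·0.7393)/(2π)) = 13.4720 → s = 55.4720
radial distance = base radius + s = 21 + 55.4720 = 76.4720

76.4720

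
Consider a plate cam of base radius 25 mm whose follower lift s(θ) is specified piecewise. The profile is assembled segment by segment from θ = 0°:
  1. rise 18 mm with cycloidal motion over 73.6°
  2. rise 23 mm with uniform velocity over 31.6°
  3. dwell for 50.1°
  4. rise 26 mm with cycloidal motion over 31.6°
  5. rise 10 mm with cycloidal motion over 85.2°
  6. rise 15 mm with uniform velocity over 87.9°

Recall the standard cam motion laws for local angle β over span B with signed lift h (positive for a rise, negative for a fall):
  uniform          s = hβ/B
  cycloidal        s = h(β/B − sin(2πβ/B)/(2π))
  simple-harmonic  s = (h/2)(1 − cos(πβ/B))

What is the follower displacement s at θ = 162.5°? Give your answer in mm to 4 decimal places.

seg 1 [0°–73.6°] cycloidal, h=18: full span → s += 18 → s = 18.0000
seg 2 [73.6°–105.2°] uniform, h=23: full span → s += 23 → s = 41.0000
seg 3 [105.2°–155.3°] dwell: s stays 41.0000
seg 4 [155.3°–186.9°] cycloidal, h=26: θ=162.5° here. β=7.2, B=31.6. 26·(0.2278 − sin(2π·0.2278)/(2π)) = 1.8260 → s = 42.8260

42.8260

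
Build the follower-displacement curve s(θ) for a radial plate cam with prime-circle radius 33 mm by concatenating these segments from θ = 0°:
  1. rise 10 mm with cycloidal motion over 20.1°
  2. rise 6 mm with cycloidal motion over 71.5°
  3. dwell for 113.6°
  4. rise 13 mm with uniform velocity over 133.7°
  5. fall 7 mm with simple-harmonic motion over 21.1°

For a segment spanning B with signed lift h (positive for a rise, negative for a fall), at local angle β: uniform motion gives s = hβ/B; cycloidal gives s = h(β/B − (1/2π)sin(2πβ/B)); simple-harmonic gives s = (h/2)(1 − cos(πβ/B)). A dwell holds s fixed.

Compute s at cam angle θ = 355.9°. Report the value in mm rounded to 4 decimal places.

seg 1 [0°–20.1°] cycloidal, h=10: full span → s += 10 → s = 10.0000
seg 2 [20.1°–91.6°] cycloidal, h=6: full span → s += 6 → s = 16.0000
seg 3 [91.6°–205.2°] dwell: s stays 16.0000
seg 4 [205.2°–338.9°] uniform, h=13: full span → s += 13 → s = 29.0000
seg 5 [338.9°–360°] simple-harmonic, h=-7: θ=355.9° here. β=17, B=21.1. -7/2·(1 − cos(π·0.8057)) = -6.3679 → s = 22.6321

22.6321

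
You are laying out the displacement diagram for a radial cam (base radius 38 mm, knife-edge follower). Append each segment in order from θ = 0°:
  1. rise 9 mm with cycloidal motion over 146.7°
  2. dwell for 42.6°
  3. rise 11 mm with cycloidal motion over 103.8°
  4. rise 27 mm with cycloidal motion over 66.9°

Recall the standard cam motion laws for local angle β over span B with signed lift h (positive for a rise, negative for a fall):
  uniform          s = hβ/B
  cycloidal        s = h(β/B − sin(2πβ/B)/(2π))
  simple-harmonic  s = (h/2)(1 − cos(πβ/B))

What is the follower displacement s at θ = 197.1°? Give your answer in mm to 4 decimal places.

seg 1 [0°–146.7°] cycloidal, h=9: full span → s += 9 → s = 9.0000
seg 2 [146.7°–189.3°] dwell: s stays 9.0000
seg 3 [189.3°–293.1°] cycloidal, h=11: θ=197.1° here. β=7.8, B=103.8. 11·(0.0751 − sin(2π·0.0751)/(2π)) = 0.0304 → s = 9.0304

9.0304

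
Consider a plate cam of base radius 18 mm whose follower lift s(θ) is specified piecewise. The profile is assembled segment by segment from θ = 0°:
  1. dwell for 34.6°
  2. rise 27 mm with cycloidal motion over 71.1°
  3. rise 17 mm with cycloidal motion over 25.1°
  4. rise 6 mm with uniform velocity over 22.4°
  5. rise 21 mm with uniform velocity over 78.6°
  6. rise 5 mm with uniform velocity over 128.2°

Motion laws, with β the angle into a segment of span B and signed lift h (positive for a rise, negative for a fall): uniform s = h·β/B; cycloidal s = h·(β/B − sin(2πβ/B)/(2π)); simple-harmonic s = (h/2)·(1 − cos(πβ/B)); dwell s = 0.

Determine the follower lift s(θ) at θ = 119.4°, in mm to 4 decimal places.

seg 1 [0°–34.6°] dwell: s stays 0.0000
seg 2 [34.6°–105.7°] cycloidal, h=27: full span → s += 27 → s = 27.0000
seg 3 [105.7°–130.8°] cycloidal, h=17: θ=119.4° here. β=13.7, B=25.1. 17·(0.5458 − sin(2π·0.5458)/(2π)) = 10.0471 → s = 37.0471

37.0471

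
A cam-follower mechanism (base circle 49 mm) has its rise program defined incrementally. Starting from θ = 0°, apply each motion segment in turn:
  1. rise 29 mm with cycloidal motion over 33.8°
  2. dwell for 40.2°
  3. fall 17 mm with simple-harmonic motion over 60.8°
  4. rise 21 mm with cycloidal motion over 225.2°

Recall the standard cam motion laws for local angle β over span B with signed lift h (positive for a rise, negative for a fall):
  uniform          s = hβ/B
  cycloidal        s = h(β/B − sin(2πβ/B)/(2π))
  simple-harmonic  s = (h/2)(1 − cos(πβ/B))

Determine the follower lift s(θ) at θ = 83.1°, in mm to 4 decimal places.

seg 1 [0°–33.8°] cycloidal, h=29: full span → s += 29 → s = 29.0000
seg 2 [33.8°–74°] dwell: s stays 29.0000
seg 3 [74°–134.8°] simple-harmonic, h=-17: θ=83.1° here. β=9.1, B=60.8. -17/2·(1 − cos(π·0.1497)) = -0.9225 → s = 28.0775

28.0775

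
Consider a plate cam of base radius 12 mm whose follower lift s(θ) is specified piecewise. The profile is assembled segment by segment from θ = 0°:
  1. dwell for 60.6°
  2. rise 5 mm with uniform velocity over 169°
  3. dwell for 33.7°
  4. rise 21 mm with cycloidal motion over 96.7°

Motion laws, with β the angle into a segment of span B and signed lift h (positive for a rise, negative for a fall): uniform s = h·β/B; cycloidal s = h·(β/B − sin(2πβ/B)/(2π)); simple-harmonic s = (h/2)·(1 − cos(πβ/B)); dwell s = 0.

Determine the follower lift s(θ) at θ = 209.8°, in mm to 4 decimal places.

seg 1 [0°–60.6°] dwell: s stays 0.0000
seg 2 [60.6°–229.6°] uniform, h=5: θ=209.8° here. β=149.2, B=169. 5·149.2/169 = 4.4142 → s = 4.4142

4.4142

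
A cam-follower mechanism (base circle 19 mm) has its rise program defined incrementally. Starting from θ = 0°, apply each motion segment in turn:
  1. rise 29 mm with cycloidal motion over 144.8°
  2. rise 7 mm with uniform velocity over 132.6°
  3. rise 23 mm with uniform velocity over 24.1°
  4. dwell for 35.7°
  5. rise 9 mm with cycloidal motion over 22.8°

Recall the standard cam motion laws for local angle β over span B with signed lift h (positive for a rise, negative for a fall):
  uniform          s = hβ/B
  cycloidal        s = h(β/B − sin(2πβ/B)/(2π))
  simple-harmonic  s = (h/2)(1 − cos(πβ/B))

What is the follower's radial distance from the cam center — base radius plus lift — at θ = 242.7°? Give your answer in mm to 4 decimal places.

seg 1 [0°–144.8°] cycloidal, h=29: full span → s += 29 → s = 29.0000
seg 2 [144.8°–277.4°] uniform, h=7: θ=242.7° here. β=97.9, B=132.6. 7·97.9/132.6 = 5.1682 → s = 34.1682
radial distance = base radius + s = 19 + 34.1682 = 53.1682

53.1682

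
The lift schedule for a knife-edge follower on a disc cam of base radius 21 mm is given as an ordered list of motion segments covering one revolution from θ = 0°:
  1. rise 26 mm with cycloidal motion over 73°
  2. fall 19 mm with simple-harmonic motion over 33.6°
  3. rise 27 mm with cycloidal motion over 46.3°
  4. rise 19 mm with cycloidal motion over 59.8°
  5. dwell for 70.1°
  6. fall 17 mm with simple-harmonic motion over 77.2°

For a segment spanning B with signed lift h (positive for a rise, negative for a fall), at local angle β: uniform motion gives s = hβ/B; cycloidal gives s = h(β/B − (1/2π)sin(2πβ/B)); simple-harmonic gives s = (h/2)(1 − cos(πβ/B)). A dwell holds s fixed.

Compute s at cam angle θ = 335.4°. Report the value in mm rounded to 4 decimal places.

seg 1 [0°–73°] cycloidal, h=26: full span → s += 26 → s = 26.0000
seg 2 [73°–106.6°] simple-harmonic, h=-19: full span → s += -19 → s = 7.0000
seg 3 [106.6°–152.9°] cycloidal, h=27: full span → s += 27 → s = 34.0000
seg 4 [152.9°–212.7°] cycloidal, h=19: full span → s += 19 → s = 53.0000
seg 5 [212.7°–282.8°] dwell: s stays 53.0000
seg 6 [282.8°–360°] simple-harmonic, h=-17: θ=335.4° here. β=52.6, B=77.2. -17/2·(1 − cos(π·0.6813)) = -13.0849 → s = 39.9151

39.9151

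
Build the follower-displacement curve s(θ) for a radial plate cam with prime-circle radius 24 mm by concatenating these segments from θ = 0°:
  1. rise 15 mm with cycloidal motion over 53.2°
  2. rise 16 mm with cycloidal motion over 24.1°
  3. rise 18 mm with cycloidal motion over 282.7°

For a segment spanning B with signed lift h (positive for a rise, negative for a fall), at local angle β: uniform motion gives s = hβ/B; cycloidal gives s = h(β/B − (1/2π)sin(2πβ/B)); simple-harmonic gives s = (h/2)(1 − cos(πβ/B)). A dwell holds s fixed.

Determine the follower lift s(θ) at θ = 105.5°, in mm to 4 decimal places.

seg 1 [0°–53.2°] cycloidal, h=15: full span → s += 15 → s = 15.0000
seg 2 [53.2°–77.3°] cycloidal, h=16: full span → s += 16 → s = 31.0000
seg 3 [77.3°–360°] cycloidal, h=18: θ=105.5° here. β=28.2, B=282.7. 18·(0.0998 − sin(2π·0.0998)/(2π)) = 0.1153 → s = 31.1153

31.1153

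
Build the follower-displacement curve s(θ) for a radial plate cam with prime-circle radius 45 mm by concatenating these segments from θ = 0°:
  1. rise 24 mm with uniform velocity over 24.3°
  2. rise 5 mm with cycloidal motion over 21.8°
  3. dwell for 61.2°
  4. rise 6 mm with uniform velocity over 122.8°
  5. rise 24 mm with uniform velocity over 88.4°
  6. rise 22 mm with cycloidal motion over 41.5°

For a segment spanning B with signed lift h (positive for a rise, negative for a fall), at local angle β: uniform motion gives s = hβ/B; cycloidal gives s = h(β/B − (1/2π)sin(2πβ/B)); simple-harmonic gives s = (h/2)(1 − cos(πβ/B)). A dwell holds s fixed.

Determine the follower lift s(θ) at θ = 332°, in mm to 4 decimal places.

seg 1 [0°–24.3°] uniform, h=24: full span → s += 24 → s = 24.0000
seg 2 [24.3°–46.1°] cycloidal, h=5: full span → s += 5 → s = 29.0000
seg 3 [46.1°–107.3°] dwell: s stays 29.0000
seg 4 [107.3°–230.1°] uniform, h=6: full span → s += 6 → s = 35.0000
seg 5 [230.1°–318.5°] uniform, h=24: full span → s += 24 → s = 59.0000
seg 6 [318.5°–360°] cycloidal, h=22: θ=332° here. β=13.5, B=41.5. 22·(0.3253 − sin(2π·0.3253)/(2π)) = 4.0399 → s = 63.0399

63.0399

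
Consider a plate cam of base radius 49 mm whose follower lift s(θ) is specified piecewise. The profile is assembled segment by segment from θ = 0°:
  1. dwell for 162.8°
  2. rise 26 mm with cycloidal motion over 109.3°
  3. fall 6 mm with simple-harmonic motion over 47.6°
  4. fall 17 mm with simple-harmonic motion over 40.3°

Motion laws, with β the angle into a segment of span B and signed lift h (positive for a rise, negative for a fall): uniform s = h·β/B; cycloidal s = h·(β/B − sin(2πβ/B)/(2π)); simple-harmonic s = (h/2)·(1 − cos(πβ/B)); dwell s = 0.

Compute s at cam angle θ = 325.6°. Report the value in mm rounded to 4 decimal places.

seg 1 [0°–162.8°] dwell: s stays 0.0000
seg 2 [162.8°–272.1°] cycloidal, h=26: full span → s += 26 → s = 26.0000
seg 3 [272.1°–319.7°] simple-harmonic, h=-6: full span → s += -6 → s = 20.0000
seg 4 [319.7°–360°] simple-harmonic, h=-17: θ=325.6° here. β=5.9, B=40.3. -17/2·(1 − cos(π·0.1464)) = -0.8833 → s = 19.1167

19.1167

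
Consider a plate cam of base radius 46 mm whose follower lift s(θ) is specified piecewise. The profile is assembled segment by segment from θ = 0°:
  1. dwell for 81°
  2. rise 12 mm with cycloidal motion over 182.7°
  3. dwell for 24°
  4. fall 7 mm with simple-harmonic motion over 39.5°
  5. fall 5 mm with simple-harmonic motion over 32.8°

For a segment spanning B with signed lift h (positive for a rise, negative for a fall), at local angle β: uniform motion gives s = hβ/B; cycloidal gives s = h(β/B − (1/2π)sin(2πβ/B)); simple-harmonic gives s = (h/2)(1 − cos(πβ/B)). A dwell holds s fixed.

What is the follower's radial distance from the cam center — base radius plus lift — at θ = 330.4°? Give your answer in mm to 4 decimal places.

seg 1 [0°–81°] dwell: s stays 0.0000
seg 2 [81°–263.7°] cycloidal, h=12: full span → s += 12 → s = 12.0000
seg 3 [263.7°–287.7°] dwell: s stays 12.0000
seg 4 [287.7°–327.2°] simple-harmonic, h=-7: full span → s += -7 → s = 5.0000
seg 5 [327.2°–360°] simple-harmonic, h=-5: θ=330.4° here. β=3.2, B=32.8. -5/2·(1 − cos(π·0.0976)) = -0.1165 → s = 4.8835
radial distance = base radius + s = 46 + 4.8835 = 50.8835

50.8835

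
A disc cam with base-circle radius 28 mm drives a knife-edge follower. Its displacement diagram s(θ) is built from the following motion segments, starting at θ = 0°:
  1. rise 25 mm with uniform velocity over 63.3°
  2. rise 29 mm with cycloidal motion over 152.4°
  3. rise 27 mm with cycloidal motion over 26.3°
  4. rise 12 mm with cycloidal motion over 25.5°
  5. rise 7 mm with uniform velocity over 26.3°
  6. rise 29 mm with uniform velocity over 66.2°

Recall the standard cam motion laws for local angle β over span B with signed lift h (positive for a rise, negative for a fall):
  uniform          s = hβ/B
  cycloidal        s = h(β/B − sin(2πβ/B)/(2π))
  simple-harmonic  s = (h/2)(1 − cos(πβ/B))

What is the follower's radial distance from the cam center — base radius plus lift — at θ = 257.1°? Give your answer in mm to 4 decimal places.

seg 1 [0°–63.3°] uniform, h=25: full span → s += 25 → s = 25.0000
seg 2 [63.3°–215.7°] cycloidal, h=29: full span → s += 29 → s = 54.0000
seg 3 [215.7°–242°] cycloidal, h=27: full span → s += 27 → s = 81.0000
seg 4 [242°–267.5°] cycloidal, h=12: θ=257.1° here. β=15.1, B=25.5. 12·(0.5922 − sin(2π·0.5922)/(2π)) = 8.1510 → s = 89.1510
radial distance = base radius + s = 28 + 89.1510 = 117.1510

117.1510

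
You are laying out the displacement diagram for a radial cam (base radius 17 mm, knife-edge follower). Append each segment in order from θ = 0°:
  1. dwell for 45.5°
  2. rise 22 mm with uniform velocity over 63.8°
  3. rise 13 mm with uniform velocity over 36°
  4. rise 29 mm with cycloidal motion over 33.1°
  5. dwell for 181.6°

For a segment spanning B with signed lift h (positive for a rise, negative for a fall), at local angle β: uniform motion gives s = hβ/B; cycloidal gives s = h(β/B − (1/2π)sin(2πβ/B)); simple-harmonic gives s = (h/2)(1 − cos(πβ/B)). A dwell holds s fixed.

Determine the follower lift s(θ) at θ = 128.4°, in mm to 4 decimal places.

seg 1 [0°–45.5°] dwell: s stays 0.0000
seg 2 [45.5°–109.3°] uniform, h=22: full span → s += 22 → s = 22.0000
seg 3 [109.3°–145.3°] uniform, h=13: θ=128.4° here. β=19.1, B=36. 13·19.1/36 = 6.8972 → s = 28.8972

28.8972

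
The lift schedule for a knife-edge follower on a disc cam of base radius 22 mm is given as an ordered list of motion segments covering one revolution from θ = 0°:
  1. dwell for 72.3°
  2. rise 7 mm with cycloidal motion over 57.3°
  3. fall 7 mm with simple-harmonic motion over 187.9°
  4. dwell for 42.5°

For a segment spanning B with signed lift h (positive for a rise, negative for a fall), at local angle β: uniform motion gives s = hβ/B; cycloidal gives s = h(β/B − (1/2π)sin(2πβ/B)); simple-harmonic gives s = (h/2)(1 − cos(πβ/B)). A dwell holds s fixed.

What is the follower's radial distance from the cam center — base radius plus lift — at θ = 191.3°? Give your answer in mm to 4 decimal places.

seg 1 [0°–72.3°] dwell: s stays 0.0000
seg 2 [72.3°–129.6°] cycloidal, h=7: full span → s += 7 → s = 7.0000
seg 3 [129.6°–317.5°] simple-harmonic, h=-7: θ=191.3° here. β=61.7, B=187.9. -7/2·(1 − cos(π·0.3284)) = -1.7029 → s = 5.2971
radial distance = base radius + s = 22 + 5.2971 = 27.2971

27.2971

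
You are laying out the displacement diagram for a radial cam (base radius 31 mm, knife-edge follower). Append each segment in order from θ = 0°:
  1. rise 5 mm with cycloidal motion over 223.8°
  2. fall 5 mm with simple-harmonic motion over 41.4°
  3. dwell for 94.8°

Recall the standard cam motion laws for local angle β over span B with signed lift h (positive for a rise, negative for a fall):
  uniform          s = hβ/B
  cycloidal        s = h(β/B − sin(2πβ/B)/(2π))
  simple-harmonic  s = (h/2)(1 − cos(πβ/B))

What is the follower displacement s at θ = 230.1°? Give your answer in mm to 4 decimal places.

seg 1 [0°–223.8°] cycloidal, h=5: full span → s += 5 → s = 5.0000
seg 2 [223.8°–265.2°] simple-harmonic, h=-5: θ=230.1° here. β=6.3, B=41.4. -5/2·(1 − cos(π·0.1522)) = -0.2803 → s = 4.7197

4.7197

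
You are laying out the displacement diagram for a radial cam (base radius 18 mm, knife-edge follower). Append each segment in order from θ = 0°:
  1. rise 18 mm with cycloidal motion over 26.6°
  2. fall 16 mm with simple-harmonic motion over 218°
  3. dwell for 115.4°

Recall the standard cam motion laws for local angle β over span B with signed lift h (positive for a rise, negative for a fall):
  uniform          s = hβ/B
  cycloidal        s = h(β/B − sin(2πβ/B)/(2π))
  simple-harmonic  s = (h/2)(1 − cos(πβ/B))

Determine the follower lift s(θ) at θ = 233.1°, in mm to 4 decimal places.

seg 1 [0°–26.6°] cycloidal, h=18: full span → s += 18 → s = 18.0000
seg 2 [26.6°–244.6°] simple-harmonic, h=-16: θ=233.1° here. β=206.5, B=218. -16/2·(1 − cos(π·0.9472)) = -15.8904 → s = 2.1096

2.1096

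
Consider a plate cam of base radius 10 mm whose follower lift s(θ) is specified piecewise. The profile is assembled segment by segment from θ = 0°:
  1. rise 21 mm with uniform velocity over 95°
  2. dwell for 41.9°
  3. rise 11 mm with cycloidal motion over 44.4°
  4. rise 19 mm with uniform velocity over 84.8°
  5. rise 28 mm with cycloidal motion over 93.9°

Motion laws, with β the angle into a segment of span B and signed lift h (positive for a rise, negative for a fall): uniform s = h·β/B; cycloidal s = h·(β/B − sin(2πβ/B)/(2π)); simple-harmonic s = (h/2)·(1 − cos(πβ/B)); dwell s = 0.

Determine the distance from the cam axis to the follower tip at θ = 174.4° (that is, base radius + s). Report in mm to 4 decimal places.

seg 1 [0°–95°] uniform, h=21: full span → s += 21 → s = 21.0000
seg 2 [95°–136.9°] dwell: s stays 21.0000
seg 3 [136.9°–181.3°] cycloidal, h=11: θ=174.4° here. β=37.5, B=44.4. 11·(0.8446 − sin(2π·0.8446)/(2π)) = 10.7410 → s = 31.7410
radial distance = base radius + s = 10 + 31.7410 = 41.7410

41.7410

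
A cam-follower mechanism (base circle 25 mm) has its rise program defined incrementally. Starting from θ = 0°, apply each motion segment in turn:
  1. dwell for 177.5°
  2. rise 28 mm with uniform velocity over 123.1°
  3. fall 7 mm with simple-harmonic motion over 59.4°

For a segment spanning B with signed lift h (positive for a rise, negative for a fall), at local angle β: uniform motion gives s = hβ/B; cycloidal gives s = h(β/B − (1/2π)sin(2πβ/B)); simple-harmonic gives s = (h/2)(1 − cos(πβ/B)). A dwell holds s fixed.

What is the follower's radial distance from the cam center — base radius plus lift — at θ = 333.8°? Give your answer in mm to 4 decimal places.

seg 1 [0°–177.5°] dwell: s stays 0.0000
seg 2 [177.5°–300.6°] uniform, h=28: full span → s += 28 → s = 28.0000
seg 3 [300.6°–360°] simple-harmonic, h=-7: θ=333.8° here. β=33.2, B=59.4. -7/2·(1 − cos(π·0.5589)) = -4.1442 → s = 23.8558
radial distance = base radius + s = 25 + 23.8558 = 48.8558

48.8558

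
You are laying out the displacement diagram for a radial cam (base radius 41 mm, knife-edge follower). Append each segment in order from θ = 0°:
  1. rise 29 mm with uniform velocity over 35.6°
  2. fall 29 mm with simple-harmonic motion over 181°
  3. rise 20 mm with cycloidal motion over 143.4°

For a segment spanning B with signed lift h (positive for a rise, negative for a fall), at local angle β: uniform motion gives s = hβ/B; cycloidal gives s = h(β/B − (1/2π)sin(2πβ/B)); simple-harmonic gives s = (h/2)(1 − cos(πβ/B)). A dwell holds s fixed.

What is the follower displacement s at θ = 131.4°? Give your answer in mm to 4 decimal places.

seg 1 [0°–35.6°] uniform, h=29: full span → s += 29 → s = 29.0000
seg 2 [35.6°–216.6°] simple-harmonic, h=-29: θ=131.4° here. β=95.8, B=181. -29/2·(1 − cos(π·0.5293)) = -15.8320 → s = 13.1680

13.1680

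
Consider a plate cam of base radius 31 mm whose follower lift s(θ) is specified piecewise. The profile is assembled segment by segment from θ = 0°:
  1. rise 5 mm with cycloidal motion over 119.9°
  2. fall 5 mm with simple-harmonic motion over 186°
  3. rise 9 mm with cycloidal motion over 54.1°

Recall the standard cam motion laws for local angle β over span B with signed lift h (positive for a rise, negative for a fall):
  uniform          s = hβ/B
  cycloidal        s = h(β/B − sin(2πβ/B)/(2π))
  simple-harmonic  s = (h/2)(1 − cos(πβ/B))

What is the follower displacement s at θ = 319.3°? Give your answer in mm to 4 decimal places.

seg 1 [0°–119.9°] cycloidal, h=5: full span → s += 5 → s = 5.0000
seg 2 [119.9°–305.9°] simple-harmonic, h=-5: full span → s += -5 → s = 0.0000
seg 3 [305.9°–360°] cycloidal, h=9: θ=319.3° here. β=13.4, B=54.1. 9·(0.2477 − sin(2π·0.2477)/(2π)) = 0.7970 → s = 0.7970

0.7970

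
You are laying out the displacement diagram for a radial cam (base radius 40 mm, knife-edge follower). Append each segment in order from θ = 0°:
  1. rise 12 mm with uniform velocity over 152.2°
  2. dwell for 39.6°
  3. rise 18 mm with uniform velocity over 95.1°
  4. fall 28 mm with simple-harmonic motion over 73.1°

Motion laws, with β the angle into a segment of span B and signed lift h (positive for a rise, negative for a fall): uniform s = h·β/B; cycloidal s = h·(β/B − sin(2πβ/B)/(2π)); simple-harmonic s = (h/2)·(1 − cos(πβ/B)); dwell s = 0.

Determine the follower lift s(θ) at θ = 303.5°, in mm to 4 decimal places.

seg 1 [0°–152.2°] uniform, h=12: full span → s += 12 → s = 12.0000
seg 2 [152.2°–191.8°] dwell: s stays 12.0000
seg 3 [191.8°–286.9°] uniform, h=18: full span → s += 18 → s = 30.0000
seg 4 [286.9°–360°] simple-harmonic, h=-28: θ=303.5° here. β=16.6, B=73.1. -28/2·(1 − cos(π·0.2271)) = -3.4141 → s = 26.5859

26.5859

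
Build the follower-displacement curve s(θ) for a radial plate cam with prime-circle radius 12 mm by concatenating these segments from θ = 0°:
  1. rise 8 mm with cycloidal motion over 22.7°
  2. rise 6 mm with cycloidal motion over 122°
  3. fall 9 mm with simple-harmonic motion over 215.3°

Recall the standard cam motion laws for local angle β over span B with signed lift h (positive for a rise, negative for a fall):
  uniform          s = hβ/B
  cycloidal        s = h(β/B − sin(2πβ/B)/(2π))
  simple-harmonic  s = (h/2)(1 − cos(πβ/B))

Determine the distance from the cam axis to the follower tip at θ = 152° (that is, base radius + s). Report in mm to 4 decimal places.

seg 1 [0°–22.7°] cycloidal, h=8: full span → s += 8 → s = 8.0000
seg 2 [22.7°–144.7°] cycloidal, h=6: full span → s += 6 → s = 14.0000
seg 3 [144.7°–360°] simple-harmonic, h=-9: θ=152° here. β=7.3, B=215.3. -9/2·(1 − cos(π·0.0339)) = -0.0255 → s = 13.9745
radial distance = base radius + s = 12 + 13.9745 = 25.9745

25.9745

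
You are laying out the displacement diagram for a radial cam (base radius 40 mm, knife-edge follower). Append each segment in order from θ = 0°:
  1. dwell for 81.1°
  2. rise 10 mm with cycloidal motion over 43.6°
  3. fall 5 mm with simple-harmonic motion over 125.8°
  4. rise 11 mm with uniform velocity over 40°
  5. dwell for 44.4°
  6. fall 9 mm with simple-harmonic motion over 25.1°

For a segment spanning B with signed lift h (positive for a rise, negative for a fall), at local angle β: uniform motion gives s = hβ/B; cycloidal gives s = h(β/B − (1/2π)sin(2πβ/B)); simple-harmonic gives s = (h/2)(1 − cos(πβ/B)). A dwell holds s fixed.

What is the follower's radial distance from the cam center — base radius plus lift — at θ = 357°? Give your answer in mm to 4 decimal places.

seg 1 [0°–81.1°] dwell: s stays 0.0000
seg 2 [81.1°–124.7°] cycloidal, h=10: full span → s += 10 → s = 10.0000
seg 3 [124.7°–250.5°] simple-harmonic, h=-5: full span → s += -5 → s = 5.0000
seg 4 [250.5°–290.5°] uniform, h=11: full span → s += 11 → s = 16.0000
seg 5 [290.5°–334.9°] dwell: s stays 16.0000
seg 6 [334.9°–360°] simple-harmonic, h=-9: θ=357° here. β=22.1, B=25.1. -9/2·(1 − cos(π·0.8805)) = -8.6865 → s = 7.3135
radial distance = base radius + s = 40 + 7.3135 = 47.3135

47.3135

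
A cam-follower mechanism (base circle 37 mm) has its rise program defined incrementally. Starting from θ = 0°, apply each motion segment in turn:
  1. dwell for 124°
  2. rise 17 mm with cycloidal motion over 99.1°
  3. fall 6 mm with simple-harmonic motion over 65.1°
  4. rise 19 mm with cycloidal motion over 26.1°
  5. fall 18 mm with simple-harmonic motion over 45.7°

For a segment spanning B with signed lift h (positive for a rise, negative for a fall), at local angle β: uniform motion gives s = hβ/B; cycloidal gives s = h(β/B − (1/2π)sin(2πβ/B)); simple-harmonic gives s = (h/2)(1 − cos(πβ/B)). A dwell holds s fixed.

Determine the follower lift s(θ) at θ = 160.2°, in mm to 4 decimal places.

seg 1 [0°–124°] dwell: s stays 0.0000
seg 2 [124°–223.1°] cycloidal, h=17: θ=160.2° here. β=36.2, B=99.1. 17·(0.3653 − sin(2π·0.3653)/(2π)) = 4.1836 → s = 4.1836

4.1836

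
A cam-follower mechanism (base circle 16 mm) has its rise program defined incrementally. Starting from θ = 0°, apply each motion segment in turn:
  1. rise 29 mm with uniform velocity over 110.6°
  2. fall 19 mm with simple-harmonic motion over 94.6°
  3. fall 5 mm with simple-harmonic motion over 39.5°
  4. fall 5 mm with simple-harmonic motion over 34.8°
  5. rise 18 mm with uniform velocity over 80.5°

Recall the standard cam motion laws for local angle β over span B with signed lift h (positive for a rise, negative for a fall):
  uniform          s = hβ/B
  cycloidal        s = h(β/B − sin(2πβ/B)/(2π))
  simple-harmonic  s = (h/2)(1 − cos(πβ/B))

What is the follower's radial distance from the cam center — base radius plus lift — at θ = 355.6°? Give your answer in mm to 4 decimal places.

seg 1 [0°–110.6°] uniform, h=29: full span → s += 29 → s = 29.0000
seg 2 [110.6°–205.2°] simple-harmonic, h=-19: full span → s += -19 → s = 10.0000
seg 3 [205.2°–244.7°] simple-harmonic, h=-5: full span → s += -5 → s = 5.0000
seg 4 [244.7°–279.5°] simple-harmonic, h=-5: full span → s += -5 → s = 0.0000
seg 5 [279.5°–360°] uniform, h=18: θ=355.6° here. β=76.1, B=80.5. 18·76.1/80.5 = 17.0161 → s = 17.0161
radial distance = base radius + s = 16 + 17.0161 = 33.0161

33.0161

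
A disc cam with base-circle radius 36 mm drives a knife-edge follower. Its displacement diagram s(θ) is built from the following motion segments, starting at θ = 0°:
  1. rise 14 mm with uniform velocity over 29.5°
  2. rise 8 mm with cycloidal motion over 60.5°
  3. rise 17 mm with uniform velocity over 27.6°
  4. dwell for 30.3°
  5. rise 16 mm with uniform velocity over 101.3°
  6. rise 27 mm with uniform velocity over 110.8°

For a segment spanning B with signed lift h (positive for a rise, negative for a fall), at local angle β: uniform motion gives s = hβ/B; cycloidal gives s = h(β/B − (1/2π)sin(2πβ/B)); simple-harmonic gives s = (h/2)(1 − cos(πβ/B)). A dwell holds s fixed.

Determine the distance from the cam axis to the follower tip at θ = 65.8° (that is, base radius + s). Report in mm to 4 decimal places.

seg 1 [0°–29.5°] uniform, h=14: full span → s += 14 → s = 14.0000
seg 2 [29.5°–90°] cycloidal, h=8: θ=65.8° here. β=36.3, B=60.5. 8·(0.6000 − sin(2π·0.6000)/(2π)) = 5.5484 → s = 19.5484
radial distance = base radius + s = 36 + 19.5484 = 55.5484

55.5484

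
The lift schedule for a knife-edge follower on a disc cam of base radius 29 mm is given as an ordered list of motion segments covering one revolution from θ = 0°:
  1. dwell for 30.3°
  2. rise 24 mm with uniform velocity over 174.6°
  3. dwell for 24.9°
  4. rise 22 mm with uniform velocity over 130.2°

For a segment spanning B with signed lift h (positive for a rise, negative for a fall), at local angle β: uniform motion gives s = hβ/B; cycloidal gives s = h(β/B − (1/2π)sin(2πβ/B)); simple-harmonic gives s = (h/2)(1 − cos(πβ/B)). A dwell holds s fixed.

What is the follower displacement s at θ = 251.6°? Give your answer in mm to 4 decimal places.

seg 1 [0°–30.3°] dwell: s stays 0.0000
seg 2 [30.3°–204.9°] uniform, h=24: full span → s += 24 → s = 24.0000
seg 3 [204.9°–229.8°] dwell: s stays 24.0000
seg 4 [229.8°–360°] uniform, h=22: θ=251.6° here. β=21.8, B=130.2. 22·21.8/130.2 = 3.6836 → s = 27.6836

27.6836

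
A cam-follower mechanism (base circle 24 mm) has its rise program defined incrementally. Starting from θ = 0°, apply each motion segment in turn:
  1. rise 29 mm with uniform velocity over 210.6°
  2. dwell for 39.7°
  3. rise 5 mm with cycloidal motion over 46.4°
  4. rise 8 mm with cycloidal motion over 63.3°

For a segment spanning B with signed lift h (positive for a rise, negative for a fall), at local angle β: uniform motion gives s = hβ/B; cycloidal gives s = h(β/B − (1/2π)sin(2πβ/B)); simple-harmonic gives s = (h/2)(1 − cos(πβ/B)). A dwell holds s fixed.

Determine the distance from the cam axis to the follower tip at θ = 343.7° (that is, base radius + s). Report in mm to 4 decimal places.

seg 1 [0°–210.6°] uniform, h=29: full span → s += 29 → s = 29.0000
seg 2 [210.6°–250.3°] dwell: s stays 29.0000
seg 3 [250.3°–296.7°] cycloidal, h=5: full span → s += 5 → s = 34.0000
seg 4 [296.7°–360°] cycloidal, h=8: θ=343.7° here. β=47, B=63.3. 8·(0.7425 − sin(2π·0.7425)/(2π)) = 7.2118 → s = 41.2118
radial distance = base radius + s = 24 + 41.2118 = 65.2118

65.2118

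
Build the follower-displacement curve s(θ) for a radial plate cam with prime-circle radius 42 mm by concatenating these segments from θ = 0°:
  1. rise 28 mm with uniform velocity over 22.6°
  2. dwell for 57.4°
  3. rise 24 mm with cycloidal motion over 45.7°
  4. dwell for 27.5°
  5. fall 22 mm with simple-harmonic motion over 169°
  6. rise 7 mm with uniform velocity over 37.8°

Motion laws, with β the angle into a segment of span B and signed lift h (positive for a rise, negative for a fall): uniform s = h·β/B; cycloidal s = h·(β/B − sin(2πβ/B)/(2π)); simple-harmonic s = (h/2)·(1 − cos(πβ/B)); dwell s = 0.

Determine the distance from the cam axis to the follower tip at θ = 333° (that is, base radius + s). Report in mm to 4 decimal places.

seg 1 [0°–22.6°] uniform, h=28: full span → s += 28 → s = 28.0000
seg 2 [22.6°–80°] dwell: s stays 28.0000
seg 3 [80°–125.7°] cycloidal, h=24: full span → s += 24 → s = 52.0000
seg 4 [125.7°–153.2°] dwell: s stays 52.0000
seg 5 [153.2°–322.2°] simple-harmonic, h=-22: full span → s += -22 → s = 30.0000
seg 6 [322.2°–360°] uniform, h=7: θ=333° here. β=10.8, B=37.8. 7·10.8/37.8 = 2.0000 → s = 32.0000
radial distance = base radius + s = 42 + 32.0000 = 74.0000

74.0000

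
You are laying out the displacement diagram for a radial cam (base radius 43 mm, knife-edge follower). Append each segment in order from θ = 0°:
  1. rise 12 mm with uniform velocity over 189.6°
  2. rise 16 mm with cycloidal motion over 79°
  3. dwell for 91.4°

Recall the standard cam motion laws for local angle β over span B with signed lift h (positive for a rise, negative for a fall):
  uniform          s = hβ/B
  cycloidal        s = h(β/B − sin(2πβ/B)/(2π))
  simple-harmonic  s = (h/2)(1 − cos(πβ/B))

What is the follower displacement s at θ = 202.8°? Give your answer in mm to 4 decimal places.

seg 1 [0°–189.6°] uniform, h=12: full span → s += 12 → s = 12.0000
seg 2 [189.6°–268.6°] cycloidal, h=16: θ=202.8° here. β=13.2, B=79. 16·(0.1671 − sin(2π·0.1671)/(2π)) = 0.4647 → s = 12.4647

12.4647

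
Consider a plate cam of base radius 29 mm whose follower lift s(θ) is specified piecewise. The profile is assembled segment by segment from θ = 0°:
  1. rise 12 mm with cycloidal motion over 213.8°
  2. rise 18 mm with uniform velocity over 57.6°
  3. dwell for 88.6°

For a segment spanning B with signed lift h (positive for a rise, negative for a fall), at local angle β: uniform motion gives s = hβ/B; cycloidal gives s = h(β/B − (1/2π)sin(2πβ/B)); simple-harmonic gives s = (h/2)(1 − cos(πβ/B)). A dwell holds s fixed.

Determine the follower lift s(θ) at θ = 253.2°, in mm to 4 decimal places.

seg 1 [0°–213.8°] cycloidal, h=12: full span → s += 12 → s = 12.0000
seg 2 [213.8°–271.4°] uniform, h=18: θ=253.2° here. β=39.4, B=57.6. 18·39.4/57.6 = 12.3125 → s = 24.3125

24.3125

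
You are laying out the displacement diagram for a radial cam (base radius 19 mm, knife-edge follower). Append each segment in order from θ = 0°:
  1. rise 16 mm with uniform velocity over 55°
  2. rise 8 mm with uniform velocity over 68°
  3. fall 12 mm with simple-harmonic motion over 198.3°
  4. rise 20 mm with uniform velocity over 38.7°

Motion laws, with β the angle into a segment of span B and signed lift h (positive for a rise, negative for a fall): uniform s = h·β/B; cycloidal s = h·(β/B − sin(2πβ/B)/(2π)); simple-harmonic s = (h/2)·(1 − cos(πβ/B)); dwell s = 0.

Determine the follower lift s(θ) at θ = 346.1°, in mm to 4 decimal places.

seg 1 [0°–55°] uniform, h=16: full span → s += 16 → s = 16.0000
seg 2 [55°–123°] uniform, h=8: full span → s += 8 → s = 24.0000
seg 3 [123°–321.3°] simple-harmonic, h=-12: full span → s += -12 → s = 12.0000
seg 4 [321.3°–360°] uniform, h=20: θ=346.1° here. β=24.8, B=38.7. 20·24.8/38.7 = 12.8165 → s = 24.8165

24.8165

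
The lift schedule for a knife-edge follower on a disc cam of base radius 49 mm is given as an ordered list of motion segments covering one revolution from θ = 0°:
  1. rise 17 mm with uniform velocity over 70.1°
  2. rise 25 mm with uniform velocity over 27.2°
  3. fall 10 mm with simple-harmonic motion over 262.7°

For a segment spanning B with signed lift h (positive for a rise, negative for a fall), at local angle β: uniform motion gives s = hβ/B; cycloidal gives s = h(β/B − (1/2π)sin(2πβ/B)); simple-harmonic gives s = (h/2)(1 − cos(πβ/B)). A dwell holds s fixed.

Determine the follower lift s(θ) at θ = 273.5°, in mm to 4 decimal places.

seg 1 [0°–70.1°] uniform, h=17: full span → s += 17 → s = 17.0000
seg 2 [70.1°–97.3°] uniform, h=25: full span → s += 25 → s = 42.0000
seg 3 [97.3°–360°] simple-harmonic, h=-10: θ=273.5° here. β=176.2, B=262.7. -10/2·(1 − cos(π·0.6707)) = -7.5550 → s = 34.4450

34.4450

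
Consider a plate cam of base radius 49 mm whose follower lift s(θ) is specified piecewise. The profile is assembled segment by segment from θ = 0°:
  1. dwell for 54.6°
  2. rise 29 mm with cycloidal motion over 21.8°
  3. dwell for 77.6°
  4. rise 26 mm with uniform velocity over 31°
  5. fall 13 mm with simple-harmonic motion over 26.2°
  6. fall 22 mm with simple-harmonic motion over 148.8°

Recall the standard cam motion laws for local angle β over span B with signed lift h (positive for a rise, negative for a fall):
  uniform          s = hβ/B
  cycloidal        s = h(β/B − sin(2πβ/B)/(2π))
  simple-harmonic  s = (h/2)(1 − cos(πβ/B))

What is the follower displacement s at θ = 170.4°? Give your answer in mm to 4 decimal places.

seg 1 [0°–54.6°] dwell: s stays 0.0000
seg 2 [54.6°–76.4°] cycloidal, h=29: full span → s += 29 → s = 29.0000
seg 3 [76.4°–154°] dwell: s stays 29.0000
seg 4 [154°–185°] uniform, h=26: θ=170.4° here. β=16.4, B=31. 26·16.4/31 = 13.7548 → s = 42.7548

42.7548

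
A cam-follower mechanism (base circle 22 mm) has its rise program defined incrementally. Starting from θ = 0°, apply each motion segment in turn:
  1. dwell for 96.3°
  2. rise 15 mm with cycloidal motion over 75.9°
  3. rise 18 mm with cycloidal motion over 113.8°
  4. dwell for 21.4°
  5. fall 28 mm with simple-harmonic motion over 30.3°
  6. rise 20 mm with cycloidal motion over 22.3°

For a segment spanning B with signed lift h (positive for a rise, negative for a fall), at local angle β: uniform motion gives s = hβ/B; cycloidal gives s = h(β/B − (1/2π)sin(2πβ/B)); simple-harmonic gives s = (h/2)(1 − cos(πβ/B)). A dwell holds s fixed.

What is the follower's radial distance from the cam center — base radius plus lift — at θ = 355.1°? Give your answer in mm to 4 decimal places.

seg 1 [0°–96.3°] dwell: s stays 0.0000
seg 2 [96.3°–172.2°] cycloidal, h=15: full span → s += 15 → s = 15.0000
seg 3 [172.2°–286°] cycloidal, h=18: full span → s += 18 → s = 33.0000
seg 4 [286°–307.4°] dwell: s stays 33.0000
seg 5 [307.4°–337.7°] simple-harmonic, h=-28: full span → s += -28 → s = 5.0000
seg 6 [337.7°–360°] cycloidal, h=20: θ=355.1° here. β=17.4, B=22.3. 20·(0.7803 − sin(2π·0.7803)/(2π)) = 18.7311 → s = 23.7311
radial distance = base radius + s = 22 + 23.7311 = 45.7311

45.7311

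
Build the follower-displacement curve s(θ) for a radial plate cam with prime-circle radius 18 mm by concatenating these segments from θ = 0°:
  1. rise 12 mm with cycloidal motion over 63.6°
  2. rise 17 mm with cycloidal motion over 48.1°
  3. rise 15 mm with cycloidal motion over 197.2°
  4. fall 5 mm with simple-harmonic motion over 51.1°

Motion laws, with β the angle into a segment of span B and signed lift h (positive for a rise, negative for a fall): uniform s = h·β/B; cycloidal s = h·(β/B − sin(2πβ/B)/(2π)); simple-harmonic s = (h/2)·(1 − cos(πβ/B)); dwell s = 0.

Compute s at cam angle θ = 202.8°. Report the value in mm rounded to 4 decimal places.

seg 1 [0°–63.6°] cycloidal, h=12: full span → s += 12 → s = 12.0000
seg 2 [63.6°–111.7°] cycloidal, h=17: full span → s += 17 → s = 29.0000
seg 3 [111.7°–308.9°] cycloidal, h=15: θ=202.8° here. β=91.1, B=197.2. 15·(0.4620 − sin(2π·0.4620)/(2π)) = 6.3644 → s = 35.3644

35.3644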